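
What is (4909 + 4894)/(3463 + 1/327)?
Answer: 3205581/1132402 ≈ 2.8308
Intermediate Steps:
(4909 + 4894)/(3463 + 1/327) = 9803/(3463 + 1/327) = 9803/(1132402/327) = 9803*(327/1132402) = 3205581/1132402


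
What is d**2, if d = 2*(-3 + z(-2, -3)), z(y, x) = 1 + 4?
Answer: 16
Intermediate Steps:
z(y, x) = 5
d = 4 (d = 2*(-3 + 5) = 2*2 = 4)
d**2 = 4**2 = 16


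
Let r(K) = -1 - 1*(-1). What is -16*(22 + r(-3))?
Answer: -352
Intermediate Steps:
r(K) = 0 (r(K) = -1 + 1 = 0)
-16*(22 + r(-3)) = -16*(22 + 0) = -16*22 = -352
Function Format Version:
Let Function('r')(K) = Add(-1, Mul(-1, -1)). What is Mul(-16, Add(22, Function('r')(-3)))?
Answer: -352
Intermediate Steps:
Function('r')(K) = 0 (Function('r')(K) = Add(-1, 1) = 0)
Mul(-16, Add(22, Function('r')(-3))) = Mul(-16, Add(22, 0)) = Mul(-16, 22) = -352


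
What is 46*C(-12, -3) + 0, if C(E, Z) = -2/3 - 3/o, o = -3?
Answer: 46/3 ≈ 15.333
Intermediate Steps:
C(E, Z) = 1/3 (C(E, Z) = -2/3 - 3/(-3) = -2*1/3 - 3*(-1/3) = -2/3 + 1 = 1/3)
46*C(-12, -3) + 0 = 46*(1/3) + 0 = 46/3 + 0 = 46/3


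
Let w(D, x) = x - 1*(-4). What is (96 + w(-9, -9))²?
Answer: 8281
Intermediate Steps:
w(D, x) = 4 + x (w(D, x) = x + 4 = 4 + x)
(96 + w(-9, -9))² = (96 + (4 - 9))² = (96 - 5)² = 91² = 8281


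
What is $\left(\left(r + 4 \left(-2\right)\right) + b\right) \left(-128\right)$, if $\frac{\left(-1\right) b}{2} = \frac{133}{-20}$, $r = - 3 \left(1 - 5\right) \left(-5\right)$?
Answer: $\frac{35008}{5} \approx 7001.6$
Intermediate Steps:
$r = -60$ ($r = \left(-3\right) \left(-4\right) \left(-5\right) = 12 \left(-5\right) = -60$)
$b = \frac{133}{10}$ ($b = - 2 \frac{133}{-20} = - 2 \cdot 133 \left(- \frac{1}{20}\right) = \left(-2\right) \left(- \frac{133}{20}\right) = \frac{133}{10} \approx 13.3$)
$\left(\left(r + 4 \left(-2\right)\right) + b\right) \left(-128\right) = \left(\left(-60 + 4 \left(-2\right)\right) + \frac{133}{10}\right) \left(-128\right) = \left(\left(-60 - 8\right) + \frac{133}{10}\right) \left(-128\right) = \left(-68 + \frac{133}{10}\right) \left(-128\right) = \left(- \frac{547}{10}\right) \left(-128\right) = \frac{35008}{5}$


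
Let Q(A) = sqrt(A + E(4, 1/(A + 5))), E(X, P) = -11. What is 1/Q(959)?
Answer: sqrt(237)/474 ≈ 0.032479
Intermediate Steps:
Q(A) = sqrt(-11 + A) (Q(A) = sqrt(A - 11) = sqrt(-11 + A))
1/Q(959) = 1/(sqrt(-11 + 959)) = 1/(sqrt(948)) = 1/(2*sqrt(237)) = sqrt(237)/474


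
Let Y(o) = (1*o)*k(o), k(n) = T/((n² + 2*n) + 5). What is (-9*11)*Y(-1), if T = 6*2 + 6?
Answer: 891/2 ≈ 445.50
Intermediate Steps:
T = 18 (T = 12 + 6 = 18)
k(n) = 18/(5 + n² + 2*n) (k(n) = 18/((n² + 2*n) + 5) = 18/(5 + n² + 2*n))
Y(o) = 18*o/(5 + o² + 2*o) (Y(o) = (1*o)*(18/(5 + o² + 2*o)) = o*(18/(5 + o² + 2*o)) = 18*o/(5 + o² + 2*o))
(-9*11)*Y(-1) = (-9*11)*(18*(-1)/(5 + (-1)² + 2*(-1))) = -1782*(-1)/(5 + 1 - 2) = -1782*(-1)/4 = -99*(-9/2) = 891/2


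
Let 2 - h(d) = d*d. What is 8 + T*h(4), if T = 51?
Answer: -706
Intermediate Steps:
h(d) = 2 - d² (h(d) = 2 - d*d = 2 - d²)
8 + T*h(4) = 8 + 51*(2 - 1*4²) = 8 + 51*(2 - 1*16) = 8 + 51*(2 - 16) = 8 + 51*(-14) = 8 - 714 = -706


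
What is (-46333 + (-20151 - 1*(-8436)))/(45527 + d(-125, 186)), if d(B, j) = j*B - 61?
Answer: -7256/2777 ≈ -2.6129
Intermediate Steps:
d(B, j) = -61 + B*j (d(B, j) = B*j - 61 = -61 + B*j)
(-46333 + (-20151 - 1*(-8436)))/(45527 + d(-125, 186)) = (-46333 + (-20151 - 1*(-8436)))/(45527 + (-61 - 125*186)) = (-46333 + (-20151 + 8436))/(45527 + (-61 - 23250)) = (-46333 - 11715)/(45527 - 23311) = -58048/22216 = -58048*1/22216 = -7256/2777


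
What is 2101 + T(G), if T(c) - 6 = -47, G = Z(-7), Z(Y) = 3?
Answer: 2060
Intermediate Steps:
G = 3
T(c) = -41 (T(c) = 6 - 47 = -41)
2101 + T(G) = 2101 - 41 = 2060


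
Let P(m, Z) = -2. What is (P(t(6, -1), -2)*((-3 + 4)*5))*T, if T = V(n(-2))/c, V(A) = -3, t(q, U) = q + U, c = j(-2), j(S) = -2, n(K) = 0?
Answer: -15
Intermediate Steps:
c = -2
t(q, U) = U + q
T = 3/2 (T = -3/(-2) = -3*(-1/2) = 3/2 ≈ 1.5000)
(P(t(6, -1), -2)*((-3 + 4)*5))*T = -2*(-3 + 4)*5*(3/2) = -2*5*(3/2) = -10*3/2 = -15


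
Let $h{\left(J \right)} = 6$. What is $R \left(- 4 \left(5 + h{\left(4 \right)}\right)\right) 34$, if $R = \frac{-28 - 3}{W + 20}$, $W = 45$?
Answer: $\frac{46376}{65} \approx 713.48$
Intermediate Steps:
$R = - \frac{31}{65}$ ($R = \frac{-28 - 3}{45 + 20} = - \frac{31}{65} \approx -0.47692$)
$R \left(- 4 \left(5 + h{\left(4 \right)}\right)\right) 34 = - \frac{31 \left(- 4 \left(5 + 6\right)\right)}{65} \cdot 34 = - \frac{31 \left(\left(-4\right) 11\right)}{65} \cdot 34 = \left(- \frac{31}{65}\right) \left(-44\right) 34 = \frac{1364}{65} \cdot 34 = \frac{46376}{65}$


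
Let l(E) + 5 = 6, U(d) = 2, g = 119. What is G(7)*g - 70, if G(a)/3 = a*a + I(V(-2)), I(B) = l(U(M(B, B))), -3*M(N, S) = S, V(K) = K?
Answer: 17780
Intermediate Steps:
M(N, S) = -S/3
l(E) = 1 (l(E) = -5 + 6 = 1)
I(B) = 1
G(a) = 3 + 3*a**2 (G(a) = 3*(a*a + 1) = 3*(a**2 + 1) = 3*(1 + a**2) = 3 + 3*a**2)
G(7)*g - 70 = (3 + 3*7**2)*119 - 70 = (3 + 3*49)*119 - 70 = (3 + 147)*119 - 70 = 150*119 - 70 = 17850 - 70 = 17780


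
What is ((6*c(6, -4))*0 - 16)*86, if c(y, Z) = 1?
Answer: -1376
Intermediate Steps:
((6*c(6, -4))*0 - 16)*86 = ((6*1)*0 - 16)*86 = (6*0 - 16)*86 = (0 - 16)*86 = -16*86 = -1376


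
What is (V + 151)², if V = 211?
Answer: 131044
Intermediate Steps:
(V + 151)² = (211 + 151)² = 362² = 131044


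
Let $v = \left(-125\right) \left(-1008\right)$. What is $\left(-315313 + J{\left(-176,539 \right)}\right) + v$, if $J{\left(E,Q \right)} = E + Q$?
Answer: $-188950$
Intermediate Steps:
$v = 126000$
$\left(-315313 + J{\left(-176,539 \right)}\right) + v = \left(-315313 + \left(-176 + 539\right)\right) + 126000 = \left(-315313 + 363\right) + 126000 = -314950 + 126000 = -188950$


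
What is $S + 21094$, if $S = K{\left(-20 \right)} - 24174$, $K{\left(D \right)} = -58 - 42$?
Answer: $-3180$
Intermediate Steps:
$K{\left(D \right)} = -100$
$S = -24274$ ($S = -100 - 24174 = -24274$)
$S + 21094 = -24274 + 21094 = -3180$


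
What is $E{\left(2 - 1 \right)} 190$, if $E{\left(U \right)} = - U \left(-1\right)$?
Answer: $190$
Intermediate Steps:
$E{\left(U \right)} = U$
$E{\left(2 - 1 \right)} 190 = \left(2 - 1\right) 190 = 1 \cdot 190 = 190$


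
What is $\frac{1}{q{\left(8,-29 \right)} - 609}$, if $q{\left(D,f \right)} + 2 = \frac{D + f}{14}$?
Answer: $- \frac{2}{1225} \approx -0.0016327$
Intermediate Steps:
$q{\left(D,f \right)} = -2 + \frac{D}{14} + \frac{f}{14}$ ($q{\left(D,f \right)} = -2 + \frac{D + f}{14} = -2 + \left(D + f\right) \frac{1}{14} = -2 + \left(\frac{D}{14} + \frac{f}{14}\right) = -2 + \frac{D}{14} + \frac{f}{14}$)
$\frac{1}{q{\left(8,-29 \right)} - 609} = \frac{1}{\left(-2 + \frac{1}{14} \cdot 8 + \frac{1}{14} \left(-29\right)\right) - 609} = \frac{1}{\left(-2 + \frac{4}{7} - \frac{29}{14}\right) - 609} = \frac{1}{- \frac{7}{2} - 609} = \frac{1}{- \frac{1225}{2}} = - \frac{2}{1225}$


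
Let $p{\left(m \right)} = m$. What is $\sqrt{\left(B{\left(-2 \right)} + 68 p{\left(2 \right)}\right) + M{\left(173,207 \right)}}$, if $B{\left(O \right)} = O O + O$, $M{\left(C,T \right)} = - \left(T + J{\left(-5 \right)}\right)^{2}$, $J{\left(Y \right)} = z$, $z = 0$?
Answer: $i \sqrt{42711} \approx 206.67 i$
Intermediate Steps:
$J{\left(Y \right)} = 0$
$M{\left(C,T \right)} = - T^{2}$ ($M{\left(C,T \right)} = - \left(T + 0\right)^{2} = - T^{2}$)
$B{\left(O \right)} = O + O^{2}$ ($B{\left(O \right)} = O^{2} + O = O + O^{2}$)
$\sqrt{\left(B{\left(-2 \right)} + 68 p{\left(2 \right)}\right) + M{\left(173,207 \right)}} = \sqrt{\left(- 2 \left(1 - 2\right) + 68 \cdot 2\right) - 207^{2}} = \sqrt{\left(\left(-2\right) \left(-1\right) + 136\right) - 42849} = \sqrt{\left(2 + 136\right) - 42849} = \sqrt{138 - 42849} = \sqrt{-42711} = i \sqrt{42711}$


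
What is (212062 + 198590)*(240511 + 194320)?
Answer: 178564219812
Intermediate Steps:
(212062 + 198590)*(240511 + 194320) = 410652*434831 = 178564219812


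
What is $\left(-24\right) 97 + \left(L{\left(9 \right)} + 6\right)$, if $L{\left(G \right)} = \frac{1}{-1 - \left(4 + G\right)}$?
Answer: $- \frac{32509}{14} \approx -2322.1$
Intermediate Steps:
$L{\left(G \right)} = \frac{1}{-5 - G}$
$\left(-24\right) 97 + \left(L{\left(9 \right)} + 6\right) = \left(-24\right) 97 + \left(- \frac{1}{5 + 9} + 6\right) = -2328 + \left(- \frac{1}{14} + 6\right) = -2328 + \frac{83}{14} = - \frac{32509}{14}$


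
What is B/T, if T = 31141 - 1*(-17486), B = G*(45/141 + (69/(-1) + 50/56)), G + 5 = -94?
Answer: 981299/7110348 ≈ 0.13801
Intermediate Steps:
G = -99 (G = -5 - 94 = -99)
B = 8831691/1316 (B = -99*(45/141 + (69/(-1) + 50/56)) = -99*(45*(1/141) + (69*(-1) + 50*(1/56))) = -99*(15/47 + (-69 + 25/28)) = -99*(15/47 - 1907/28) = -99*(-89209/1316) = 8831691/1316 ≈ 6711.0)
T = 48627 (T = 31141 + 17486 = 48627)
B/T = (8831691/1316)/48627 = (8831691/1316)*(1/48627) = 981299/7110348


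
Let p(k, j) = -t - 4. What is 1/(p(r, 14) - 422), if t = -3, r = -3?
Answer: -1/423 ≈ -0.0023641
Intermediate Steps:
p(k, j) = -1 (p(k, j) = -1*(-3) - 4 = 3 - 4 = -1)
1/(p(r, 14) - 422) = 1/(-1 - 422) = 1/(-423) = -1/423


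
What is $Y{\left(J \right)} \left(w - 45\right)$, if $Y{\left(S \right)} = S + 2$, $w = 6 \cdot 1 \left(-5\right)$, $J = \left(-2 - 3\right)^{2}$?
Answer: $-2025$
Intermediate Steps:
$J = 25$ ($J = \left(-5\right)^{2} = 25$)
$w = -30$ ($w = 6 \left(-5\right) = -30$)
$Y{\left(S \right)} = 2 + S$
$Y{\left(J \right)} \left(w - 45\right) = \left(2 + 25\right) \left(-30 - 45\right) = 27 \left(-30 - 45\right) = 27 \left(-75\right) = -2025$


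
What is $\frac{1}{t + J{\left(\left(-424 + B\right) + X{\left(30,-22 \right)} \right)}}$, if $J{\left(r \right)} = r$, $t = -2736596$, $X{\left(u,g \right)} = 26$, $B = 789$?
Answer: $- \frac{1}{2736205} \approx -3.6547 \cdot 10^{-7}$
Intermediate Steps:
$\frac{1}{t + J{\left(\left(-424 + B\right) + X{\left(30,-22 \right)} \right)}} = \frac{1}{-2736596 + \left(\left(-424 + 789\right) + 26\right)} = \frac{1}{-2736596 + \left(365 + 26\right)} = \frac{1}{-2736596 + 391} = \frac{1}{-2736205} = - \frac{1}{2736205}$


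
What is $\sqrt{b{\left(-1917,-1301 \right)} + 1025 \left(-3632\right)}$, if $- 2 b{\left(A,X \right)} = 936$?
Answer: $2 i \sqrt{930817} \approx 1929.6 i$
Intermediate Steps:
$b{\left(A,X \right)} = -468$ ($b{\left(A,X \right)} = \left(- \frac{1}{2}\right) 936 = -468$)
$\sqrt{b{\left(-1917,-1301 \right)} + 1025 \left(-3632\right)} = \sqrt{-468 + 1025 \left(-3632\right)} = \sqrt{-468 - 3722800} = \sqrt{-3723268} = 2 i \sqrt{930817}$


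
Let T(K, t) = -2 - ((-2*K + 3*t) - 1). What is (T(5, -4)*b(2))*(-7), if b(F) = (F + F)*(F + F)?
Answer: -2352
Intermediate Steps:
T(K, t) = -1 - 3*t + 2*K (T(K, t) = -2 - (-1 - 2*K + 3*t) = -2 + (1 - 3*t + 2*K) = -1 - 3*t + 2*K)
b(F) = 4*F² (b(F) = (2*F)*(2*F) = 4*F²)
(T(5, -4)*b(2))*(-7) = ((-1 - 3*(-4) + 2*5)*(4*2²))*(-7) = ((-1 + 12 + 10)*(4*4))*(-7) = (21*16)*(-7) = 336*(-7) = -2352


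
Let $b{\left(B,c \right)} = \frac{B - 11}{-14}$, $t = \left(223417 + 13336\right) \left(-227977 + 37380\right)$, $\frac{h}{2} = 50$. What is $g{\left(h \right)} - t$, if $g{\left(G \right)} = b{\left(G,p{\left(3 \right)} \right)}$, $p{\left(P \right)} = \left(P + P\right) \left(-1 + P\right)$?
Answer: $\frac{631741761485}{14} \approx 4.5124 \cdot 10^{10}$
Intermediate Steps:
$h = 100$ ($h = 2 \cdot 50 = 100$)
$p{\left(P \right)} = 2 P \left(-1 + P\right)$
$t = -45124411541$ ($t = 236753 \left(-190597\right) = -45124411541$)
$b{\left(B,c \right)} = \frac{11}{14} - \frac{B}{14}$ ($b{\left(B,c \right)} = \left(-11 + B\right) \left(- \frac{1}{14}\right) = \frac{11}{14} - \frac{B}{14}$)
$g{\left(G \right)} = \frac{11}{14} - \frac{G}{14}$
$g{\left(h \right)} - t = \left(\frac{11}{14} - \frac{50}{7}\right) - -45124411541 = \left(\frac{11}{14} - \frac{50}{7}\right) + 45124411541 = - \frac{89}{14} + 45124411541 = \frac{631741761485}{14}$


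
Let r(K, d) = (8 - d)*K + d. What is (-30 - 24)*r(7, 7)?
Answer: -756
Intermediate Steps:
r(K, d) = d + K*(8 - d) (r(K, d) = K*(8 - d) + d = d + K*(8 - d))
(-30 - 24)*r(7, 7) = (-30 - 24)*(7 + 8*7 - 1*7*7) = -54*(7 + 56 - 49) = -54*14 = -756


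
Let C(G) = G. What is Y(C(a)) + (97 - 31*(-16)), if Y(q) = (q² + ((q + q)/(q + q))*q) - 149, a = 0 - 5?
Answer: 464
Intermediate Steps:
a = -5
Y(q) = -149 + q + q² (Y(q) = (q² + ((2*q)/((2*q)))*q) - 149 = (q² + ((2*q)*(1/(2*q)))*q) - 149 = (q² + 1*q) - 149 = (q² + q) - 149 = (q + q²) - 149 = -149 + q + q²)
Y(C(a)) + (97 - 31*(-16)) = (-149 - 5 + (-5)²) + (97 - 31*(-16)) = (-149 - 5 + 25) + (97 + 496) = -129 + 593 = 464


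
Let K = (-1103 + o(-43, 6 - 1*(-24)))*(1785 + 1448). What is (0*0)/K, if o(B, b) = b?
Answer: 0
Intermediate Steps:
K = -3469009 (K = (-1103 + (6 - 1*(-24)))*(1785 + 1448) = (-1103 + (6 + 24))*3233 = (-1103 + 30)*3233 = -1073*3233 = -3469009)
(0*0)/K = (0*0)/(-3469009) = -1/3469009*0 = 0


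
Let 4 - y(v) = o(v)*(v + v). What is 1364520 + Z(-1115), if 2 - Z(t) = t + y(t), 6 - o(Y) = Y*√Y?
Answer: 1352253 - 2486450*I*√1115 ≈ 1.3523e+6 - 8.3027e+7*I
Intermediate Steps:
o(Y) = 6 - Y^(3/2) (o(Y) = 6 - Y*√Y = 6 - Y^(3/2))
y(v) = 4 - 2*v*(6 - v^(3/2)) (y(v) = 4 - (6 - v^(3/2))*(v + v) = 4 - (6 - v^(3/2))*2*v = 4 - 2*v*(6 - v^(3/2)))
Z(t) = -2 - t - 2*t*(-6 + t^(3/2)) (Z(t) = 2 - (t + (4 + 2*t*(-6 + t^(3/2)))) = 2 - (4 + t + 2*t*(-6 + t^(3/2))) = 2 + (-4 - t - 2*t*(-6 + t^(3/2))) = -2 - t - 2*t*(-6 + t^(3/2)))
1364520 + Z(-1115) = 1364520 + (-2 - 2486450*I*√1115 + 11*(-1115)) = 1364520 + (-2 - 2486450*I*√1115 - 12265) = 1364520 + (-12267 - 2486450*I*√1115) = 1352253 - 2486450*I*√1115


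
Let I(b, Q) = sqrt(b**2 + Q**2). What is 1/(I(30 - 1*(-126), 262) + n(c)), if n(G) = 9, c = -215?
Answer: -9/92899 + 2*sqrt(23245)/92899 ≈ 0.0031855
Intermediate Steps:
I(b, Q) = sqrt(Q**2 + b**2)
1/(I(30 - 1*(-126), 262) + n(c)) = 1/(sqrt(262**2 + (30 - 1*(-126))**2) + 9) = 1/(sqrt(68644 + (30 + 126)**2) + 9) = 1/(sqrt(68644 + 156**2) + 9) = 1/(sqrt(68644 + 24336) + 9) = 1/(sqrt(92980) + 9) = 1/(2*sqrt(23245) + 9) = 1/(9 + 2*sqrt(23245))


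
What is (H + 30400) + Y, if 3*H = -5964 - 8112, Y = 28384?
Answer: 54092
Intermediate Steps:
H = -4692 (H = (-5964 - 8112)/3 = (1/3)*(-14076) = -4692)
(H + 30400) + Y = (-4692 + 30400) + 28384 = 25708 + 28384 = 54092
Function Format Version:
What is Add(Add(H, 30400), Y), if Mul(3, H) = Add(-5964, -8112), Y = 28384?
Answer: 54092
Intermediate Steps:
H = -4692 (H = Mul(Rational(1, 3), Add(-5964, -8112)) = Mul(Rational(1, 3), -14076) = -4692)
Add(Add(H, 30400), Y) = Add(Add(-4692, 30400), 28384) = Add(25708, 28384) = 54092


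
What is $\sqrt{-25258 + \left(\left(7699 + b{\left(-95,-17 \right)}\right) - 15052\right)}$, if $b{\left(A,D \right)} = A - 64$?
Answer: $i \sqrt{32770} \approx 181.02 i$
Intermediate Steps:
$b{\left(A,D \right)} = -64 + A$
$\sqrt{-25258 + \left(\left(7699 + b{\left(-95,-17 \right)}\right) - 15052\right)} = \sqrt{-25258 + \left(\left(7699 - 159\right) - 15052\right)} = \sqrt{-25258 + \left(7540 - 15052\right)} = \sqrt{-25258 - 7512} = \sqrt{-32770} = i \sqrt{32770}$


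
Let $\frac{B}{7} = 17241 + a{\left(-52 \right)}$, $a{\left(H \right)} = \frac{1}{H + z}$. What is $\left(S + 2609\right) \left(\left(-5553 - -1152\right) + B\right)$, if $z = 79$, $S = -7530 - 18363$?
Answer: $- \frac{73105450036}{27} \approx -2.7076 \cdot 10^{9}$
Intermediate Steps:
$S = -25893$ ($S = -7530 - 18363 = -25893$)
$a{\left(H \right)} = \frac{1}{79 + H}$ ($a{\left(H \right)} = \frac{1}{H + 79} = \frac{1}{79 + H}$)
$B = \frac{3258556}{27}$ ($B = 7 \left(17241 + \frac{1}{79 - 52}\right) = 7 \left(17241 + \frac{1}{27}\right) = 7 \cdot \frac{465508}{27} = \frac{3258556}{27} \approx 1.2069 \cdot 10^{5}$)
$\left(S + 2609\right) \left(\left(-5553 - -1152\right) + B\right) = \left(-25893 + 2609\right) \left(\left(-5553 - -1152\right) + \frac{3258556}{27}\right) = - 23284 \left(\left(-5553 + 1152\right) + \frac{3258556}{27}\right) = - 23284 \left(-4401 + \frac{3258556}{27}\right) = \left(-23284\right) \frac{3139729}{27} = - \frac{73105450036}{27}$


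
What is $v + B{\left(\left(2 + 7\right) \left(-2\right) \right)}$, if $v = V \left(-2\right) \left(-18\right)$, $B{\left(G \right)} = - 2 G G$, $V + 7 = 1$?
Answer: $-864$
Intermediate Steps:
$V = -6$ ($V = -7 + 1 = -6$)
$B{\left(G \right)} = - 2 G^{2}$
$v = -216$ ($v = \left(-6\right) \left(-2\right) \left(-18\right) = 12 \left(-18\right) = -216$)
$v + B{\left(\left(2 + 7\right) \left(-2\right) \right)} = -216 - 2 \left(\left(2 + 7\right) \left(-2\right)\right)^{2} = -216 - 2 \left(9 \left(-2\right)\right)^{2} = -216 - 2 \left(-18\right)^{2} = -216 - 648 = -864$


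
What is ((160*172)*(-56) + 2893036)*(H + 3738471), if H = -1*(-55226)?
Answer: 5128759673452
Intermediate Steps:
H = 55226
((160*172)*(-56) + 2893036)*(H + 3738471) = ((160*172)*(-56) + 2893036)*(55226 + 3738471) = (27520*(-56) + 2893036)*3793697 = (-1541120 + 2893036)*3793697 = 1351916*3793697 = 5128759673452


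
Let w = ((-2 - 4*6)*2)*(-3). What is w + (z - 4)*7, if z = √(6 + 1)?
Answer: 128 + 7*√7 ≈ 146.52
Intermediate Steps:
z = √7 ≈ 2.6458
w = 156 (w = ((-2 - 24)*2)*(-3) = -26*2*(-3) = -52*(-3) = 156)
w + (z - 4)*7 = 156 + (√7 - 4)*7 = 156 + (-4 + √7)*7 = 156 + (-28 + 7*√7) = 128 + 7*√7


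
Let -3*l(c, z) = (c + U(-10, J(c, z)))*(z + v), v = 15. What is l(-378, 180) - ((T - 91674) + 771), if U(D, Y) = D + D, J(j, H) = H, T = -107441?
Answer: 224214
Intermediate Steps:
U(D, Y) = 2*D
l(c, z) = -(-20 + c)*(15 + z)/3 (l(c, z) = -(c + 2*(-10))*(z + 15)/3 = -(c - 20)*(15 + z)/3 = -(-20 + c)*(15 + z)/3)
l(-378, 180) - ((T - 91674) + 771) = (100 - 5*(-378) + (20/3)*180 - ⅓*(-378)*180) - ((-107441 - 91674) + 771) = (100 + 1890 + 1200 + 22680) - (-199115 + 771) = 25870 - 1*(-198344) = 25870 + 198344 = 224214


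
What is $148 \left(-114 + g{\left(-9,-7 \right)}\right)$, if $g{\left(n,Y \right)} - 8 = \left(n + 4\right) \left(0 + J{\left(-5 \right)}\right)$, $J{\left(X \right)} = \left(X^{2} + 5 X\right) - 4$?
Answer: $-12728$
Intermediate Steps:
$J{\left(X \right)} = -4 + X^{2} + 5 X$
$g{\left(n,Y \right)} = -8 - 4 n$ ($g{\left(n,Y \right)} = 8 + \left(n + 4\right) \left(0 + \left(-4 + \left(-5\right)^{2} + 5 \left(-5\right)\right)\right) = 8 + \left(4 + n\right) \left(0 - 4\right) = 8 + \left(4 + n\right) \left(-4\right) = 8 - \left(16 + 4 n\right) = -8 - 4 n$)
$148 \left(-114 + g{\left(-9,-7 \right)}\right) = 148 \left(-114 - -28\right) = 148 \left(-114 + \left(-8 + 36\right)\right) = 148 \left(-114 + 28\right) = 148 \left(-86\right) = -12728$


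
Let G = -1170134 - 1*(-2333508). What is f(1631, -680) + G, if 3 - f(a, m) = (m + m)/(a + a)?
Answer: 1897468567/1631 ≈ 1.1634e+6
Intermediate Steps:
f(a, m) = 3 - m/a (f(a, m) = 3 - (m + m)/(a + a) = 3 - 2*m/(2*a) = 3 - 2*m*1/(2*a) = 3 - m/a)
G = 1163374 (G = -1170134 + 2333508 = 1163374)
f(1631, -680) + G = (3 - 1*(-680)/1631) + 1163374 = (3 - 1*(-680)*1/1631) + 1163374 = (3 + 680/1631) + 1163374 = 5573/1631 + 1163374 = 1897468567/1631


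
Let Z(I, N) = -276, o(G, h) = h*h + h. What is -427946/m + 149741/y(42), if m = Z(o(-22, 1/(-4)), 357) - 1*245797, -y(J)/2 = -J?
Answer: 36883164557/20670132 ≈ 1784.4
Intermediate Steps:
o(G, h) = h + h² (o(G, h) = h² + h = h + h²)
y(J) = 2*J (y(J) = -(-2)*J = 2*J)
m = -246073 (m = -276 - 1*245797 = -276 - 245797 = -246073)
-427946/m + 149741/y(42) = -427946/(-246073) + 149741/((2*42)) = -427946*(-1/246073) + 149741/84 = 427946/246073 + 149741*(1/84) = 427946/246073 + 149741/84 = 36883164557/20670132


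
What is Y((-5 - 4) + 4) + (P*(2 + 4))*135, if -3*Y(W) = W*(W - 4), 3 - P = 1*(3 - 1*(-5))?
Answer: -4065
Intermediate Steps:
P = -5 (P = 3 - (3 - 1*(-5)) = 3 - (3 + 5) = 3 - 8 = -5)
Y(W) = -W*(-4 + W)/3 (Y(W) = -W*(W - 4)/3 = -W*(-4 + W)/3)
Y((-5 - 4) + 4) + (P*(2 + 4))*135 = ((-5 - 4) + 4)*(4 - ((-5 - 4) + 4))/3 - 5*(2 + 4)*135 = (-9 + 4)*(4 - (-9 + 4))/3 - 5*6*135 = (1/3)*(-5)*(4 - 1*(-5)) - 30*135 = (1/3)*(-5)*(4 + 5) - 4050 = (1/3)*(-5)*9 - 4050 = -15 - 4050 = -4065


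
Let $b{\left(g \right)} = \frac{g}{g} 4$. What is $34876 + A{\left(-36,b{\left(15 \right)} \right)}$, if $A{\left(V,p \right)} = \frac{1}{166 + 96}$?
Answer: $\frac{9137513}{262} \approx 34876.0$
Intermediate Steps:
$b{\left(g \right)} = 4$ ($b{\left(g \right)} = 1 \cdot 4 = 4$)
$A{\left(V,p \right)} = \frac{1}{262}$
$34876 + A{\left(-36,b{\left(15 \right)} \right)} = 34876 + \frac{1}{262} = \frac{9137513}{262}$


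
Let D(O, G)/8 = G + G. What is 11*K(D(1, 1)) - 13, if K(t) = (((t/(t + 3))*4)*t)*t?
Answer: 179977/19 ≈ 9472.5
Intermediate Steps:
D(O, G) = 16*G (D(O, G) = 8*(G + G) = 8*(2*G) = 16*G)
K(t) = 4*t³/(3 + t) (K(t) = (((t/(3 + t))*4)*t)*t = ((4*t/(3 + t))*t)*t = (4*t²/(3 + t))*t = 4*t³/(3 + t))
11*K(D(1, 1)) - 13 = 11*(4*(16*1)³/(3 + 16*1)) - 13 = 11*(4*16³/(3 + 16)) - 13 = 11*(4*4096/19) - 13 = 11*(4*4096*(1/19)) - 13 = 11*(16384/19) - 13 = 180224/19 - 13 = 179977/19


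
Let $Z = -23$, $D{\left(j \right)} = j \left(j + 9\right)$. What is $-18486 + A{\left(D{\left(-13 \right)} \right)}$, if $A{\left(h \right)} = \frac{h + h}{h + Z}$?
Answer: $- \frac{535990}{29} \approx -18482.0$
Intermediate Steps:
$D{\left(j \right)} = j \left(9 + j\right)$
$A{\left(h \right)} = \frac{2 h}{-23 + h}$ ($A{\left(h \right)} = \frac{h + h}{h - 23} = \frac{2 h}{-23 + h}$)
$-18486 + A{\left(D{\left(-13 \right)} \right)} = -18486 + \frac{2 \left(- 13 \left(9 - 13\right)\right)}{-23 - 13 \left(9 - 13\right)} = -18486 + \frac{2 \left(\left(-13\right) \left(-4\right)\right)}{-23 - -52} = -18486 + 2 \cdot 52 \frac{1}{-23 + 52} = -18486 + 2 \cdot 52 \cdot \frac{1}{29} = -18486 + \frac{104}{29} = - \frac{535990}{29}$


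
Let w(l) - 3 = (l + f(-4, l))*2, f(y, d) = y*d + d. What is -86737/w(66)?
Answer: 86737/261 ≈ 332.33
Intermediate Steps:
f(y, d) = d + d*y (f(y, d) = d*y + d = d + d*y)
w(l) = 3 - 4*l (w(l) = 3 + (l + l*(1 - 4))*2 = 3 + (l + l*(-3))*2 = 3 + (l - 3*l)*2 = 3 - 2*l*2 = 3 - 4*l)
-86737/w(66) = -86737/(3 - 4*66) = -86737/(3 - 264) = -86737/(-261) = -86737*(-1/261) = 86737/261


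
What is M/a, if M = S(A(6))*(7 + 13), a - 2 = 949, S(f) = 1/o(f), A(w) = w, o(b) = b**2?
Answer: 5/8559 ≈ 0.00058418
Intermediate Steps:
S(f) = f**(-2) (S(f) = 1/(f**2) = f**(-2))
a = 951 (a = 2 + 949 = 951)
M = 5/9 (M = (7 + 13)/6**2 = (1/36)*20 = 5/9 ≈ 0.55556)
M/a = (5/9)/951 = (5/9)*(1/951) = 5/8559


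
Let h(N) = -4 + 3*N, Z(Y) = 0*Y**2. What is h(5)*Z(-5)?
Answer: 0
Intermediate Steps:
Z(Y) = 0
h(5)*Z(-5) = (-4 + 3*5)*0 = (-4 + 15)*0 = 11*0 = 0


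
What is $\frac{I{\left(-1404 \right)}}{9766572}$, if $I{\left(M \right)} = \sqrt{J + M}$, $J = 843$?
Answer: $\frac{i \sqrt{561}}{9766572} \approx 2.4252 \cdot 10^{-6} i$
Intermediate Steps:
$I{\left(M \right)} = \sqrt{843 + M}$
$\frac{I{\left(-1404 \right)}}{9766572} = \frac{\sqrt{843 - 1404}}{9766572} = \sqrt{-561} \cdot \frac{1}{9766572} = i \sqrt{561} \cdot \frac{1}{9766572} = \frac{i \sqrt{561}}{9766572}$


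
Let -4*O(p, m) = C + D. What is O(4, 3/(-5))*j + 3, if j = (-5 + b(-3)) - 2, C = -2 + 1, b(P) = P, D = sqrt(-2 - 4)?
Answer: 1/2 + 5*I*sqrt(6)/2 ≈ 0.5 + 6.1237*I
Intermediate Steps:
D = I*sqrt(6) (D = sqrt(-6) = I*sqrt(6) ≈ 2.4495*I)
C = -1
O(p, m) = 1/4 - I*sqrt(6)/4 (O(p, m) = -(-1 + I*sqrt(6))/4 = 1/4 - I*sqrt(6)/4)
j = -10 (j = (-5 - 3) - 2 = -8 - 2 = -10)
O(4, 3/(-5))*j + 3 = (1/4 - I*sqrt(6)/4)*(-10) + 3 = (-5/2 + 5*I*sqrt(6)/2) + 3 = 1/2 + 5*I*sqrt(6)/2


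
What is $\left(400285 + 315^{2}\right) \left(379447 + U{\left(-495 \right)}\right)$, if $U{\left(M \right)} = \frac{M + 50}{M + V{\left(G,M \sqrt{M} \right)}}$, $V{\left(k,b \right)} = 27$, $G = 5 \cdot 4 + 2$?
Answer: $\frac{44351902747955}{234} \approx 1.8954 \cdot 10^{11}$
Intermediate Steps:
$G = 22$ ($G = 20 + 2 = 22$)
$U{\left(M \right)} = \frac{50 + M}{27 + M}$ ($U{\left(M \right)} = \frac{M + 50}{M + 27} = \frac{50 + M}{27 + M}$)
$\left(400285 + 315^{2}\right) \left(379447 + U{\left(-495 \right)}\right) = \left(400285 + 315^{2}\right) \left(379447 + \frac{50 - 495}{27 - 495}\right) = \left(400285 + 99225\right) \left(379447 + \frac{1}{-468} \left(-445\right)\right) = 499510 \left(379447 - - \frac{445}{468}\right) = 499510 \left(379447 + \frac{445}{468}\right) = 499510 \cdot \frac{177581641}{468} = \frac{44351902747955}{234}$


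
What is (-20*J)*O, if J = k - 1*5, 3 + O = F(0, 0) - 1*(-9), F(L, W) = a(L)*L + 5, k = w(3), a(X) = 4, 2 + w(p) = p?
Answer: 880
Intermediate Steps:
w(p) = -2 + p
k = 1 (k = -2 + 3 = 1)
F(L, W) = 5 + 4*L (F(L, W) = 4*L + 5 = 5 + 4*L)
O = 11 (O = -3 + ((5 + 4*0) - 1*(-9)) = -3 + ((5 + 0) + 9) = -3 + (5 + 9) = -3 + 14 = 11)
J = -4 (J = 1 - 1*5 = 1 - 5 = -4)
(-20*J)*O = -20*(-4)*11 = 80*11 = 880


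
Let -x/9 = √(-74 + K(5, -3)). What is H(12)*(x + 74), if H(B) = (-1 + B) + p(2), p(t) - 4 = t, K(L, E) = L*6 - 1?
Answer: 1258 - 459*I*√5 ≈ 1258.0 - 1026.4*I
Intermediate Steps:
K(L, E) = -1 + 6*L (K(L, E) = 6*L - 1 = -1 + 6*L)
x = -27*I*√5 (x = -9*√(-74 + (-1 + 6*5)) = -9*√(-74 + (-1 + 30)) = -9*√(-74 + 29) = -27*I*√5 ≈ -60.374*I)
p(t) = 4 + t
H(B) = 5 + B (H(B) = (-1 + B) + (4 + 2) = (-1 + B) + 6 = 5 + B)
H(12)*(x + 74) = (5 + 12)*(-27*I*√5 + 74) = 17*(74 - 27*I*√5) = 1258 - 459*I*√5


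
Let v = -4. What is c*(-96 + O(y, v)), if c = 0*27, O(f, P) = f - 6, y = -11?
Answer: 0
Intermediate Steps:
O(f, P) = -6 + f
c = 0
c*(-96 + O(y, v)) = 0*(-96 + (-6 - 11)) = 0*(-96 - 17) = 0*(-113) = 0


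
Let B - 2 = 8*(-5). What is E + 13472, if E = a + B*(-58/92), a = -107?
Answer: 307946/23 ≈ 13389.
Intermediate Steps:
B = -38 (B = 2 + 8*(-5) = 2 - 40 = -38)
E = -1910/23 (E = -107 - (-2204)/92 = -107 - 38*(-29/46) = -107 + 551/23 = -1910/23 ≈ -83.043)
E + 13472 = -1910/23 + 13472 = 307946/23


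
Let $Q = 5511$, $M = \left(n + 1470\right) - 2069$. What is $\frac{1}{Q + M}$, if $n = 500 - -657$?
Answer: $\frac{1}{6069} \approx 0.00016477$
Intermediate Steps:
$n = 1157$ ($n = 500 + 657 = 1157$)
$M = 558$ ($M = \left(1157 + 1470\right) - 2069 = 2627 - 2069 = 558$)
$\frac{1}{Q + M} = \frac{1}{5511 + 558} = \frac{1}{6069}$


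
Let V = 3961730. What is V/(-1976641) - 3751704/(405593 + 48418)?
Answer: -3071480315098/299138919017 ≈ -10.268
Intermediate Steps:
V/(-1976641) - 3751704/(405593 + 48418) = 3961730/(-1976641) - 3751704/(405593 + 48418) = 3961730*(-1/1976641) - 3751704/454011 = -3961730/1976641 - 3751704*1/454011 = -3961730/1976641 - 1250568/151337 = -3071480315098/299138919017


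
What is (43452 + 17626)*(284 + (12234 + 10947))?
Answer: 1433195270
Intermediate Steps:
(43452 + 17626)*(284 + (12234 + 10947)) = 61078*(284 + 23181) = 61078*23465 = 1433195270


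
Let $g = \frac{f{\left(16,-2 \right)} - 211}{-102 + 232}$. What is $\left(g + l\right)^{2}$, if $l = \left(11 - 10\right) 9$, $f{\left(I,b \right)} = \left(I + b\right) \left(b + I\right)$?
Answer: $\frac{53361}{676} \approx 78.936$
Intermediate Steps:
$f{\left(I,b \right)} = \left(I + b\right)^{2}$ ($f{\left(I,b \right)} = \left(I + b\right) \left(I + b\right) = \left(I + b\right)^{2}$)
$g = - \frac{3}{26}$ ($g = \frac{\left(16 - 2\right)^{2} - 211}{-102 + 232} = \frac{14^{2} - 211}{130} = \left(196 - 211\right) \frac{1}{130} = \left(-15\right) \frac{1}{130} = - \frac{3}{26} \approx -0.11538$)
$l = 9$ ($l = 1 \cdot 9 = 9$)
$\left(g + l\right)^{2} = \left(- \frac{3}{26} + 9\right)^{2} = \left(\frac{231}{26}\right)^{2} = \frac{53361}{676}$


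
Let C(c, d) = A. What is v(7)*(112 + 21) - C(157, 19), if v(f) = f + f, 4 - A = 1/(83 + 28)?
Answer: 206239/111 ≈ 1858.0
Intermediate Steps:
A = 443/111 (A = 4 - 1/(83 + 28) = 4 - 1/111 = 443/111 ≈ 3.9910)
C(c, d) = 443/111
v(f) = 2*f
v(7)*(112 + 21) - C(157, 19) = (2*7)*(112 + 21) - 1*443/111 = 14*133 - 443/111 = 1862 - 443/111 = 206239/111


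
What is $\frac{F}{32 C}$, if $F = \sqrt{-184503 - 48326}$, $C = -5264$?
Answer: $- \frac{i \sqrt{232829}}{168448} \approx - 0.0028645 i$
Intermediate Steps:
$F = i \sqrt{232829}$ ($F = \sqrt{-232829} = i \sqrt{232829} \approx 482.52 i$)
$\frac{F}{32 C} = \frac{i \sqrt{232829}}{32 \left(-5264\right)} = \frac{i \sqrt{232829}}{-168448} = i \sqrt{232829} \left(- \frac{1}{168448}\right) = - \frac{i \sqrt{232829}}{168448}$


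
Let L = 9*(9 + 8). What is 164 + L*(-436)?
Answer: -66544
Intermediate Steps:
L = 153 (L = 9*17 = 153)
164 + L*(-436) = 164 + 153*(-436) = 164 - 66708 = -66544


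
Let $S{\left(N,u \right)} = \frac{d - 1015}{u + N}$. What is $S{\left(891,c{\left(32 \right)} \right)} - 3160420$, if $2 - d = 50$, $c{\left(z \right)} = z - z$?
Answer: $- \frac{2815935283}{891} \approx -3.1604 \cdot 10^{6}$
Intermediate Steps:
$c{\left(z \right)} = 0$
$d = -48$ ($d = 2 - 50 = -48$)
$S{\left(N,u \right)} = - \frac{1063}{N + u}$ ($S{\left(N,u \right)} = \frac{-48 - 1015}{u + N} = - \frac{1063}{N + u}$)
$S{\left(891,c{\left(32 \right)} \right)} - 3160420 = - \frac{1063}{891 + 0} - 3160420 = - \frac{1063}{891} - 3160420 = - \frac{2815935283}{891}$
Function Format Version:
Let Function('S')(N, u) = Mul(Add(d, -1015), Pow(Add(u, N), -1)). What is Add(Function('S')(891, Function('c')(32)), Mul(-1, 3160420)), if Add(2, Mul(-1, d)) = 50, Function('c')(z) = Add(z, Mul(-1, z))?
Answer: Rational(-2815935283, 891) ≈ -3.1604e+6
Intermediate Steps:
Function('c')(z) = 0
d = -48 (d = Add(2, Mul(-1, 50)) = Add(2, -50) = -48)
Function('S')(N, u) = Mul(-1063, Pow(Add(N, u), -1)) (Function('S')(N, u) = Mul(Add(-48, -1015), Pow(Add(u, N), -1)) = Mul(-1063, Pow(Add(N, u), -1)))
Add(Function('S')(891, Function('c')(32)), Mul(-1, 3160420)) = Add(Mul(-1063, Pow(Add(891, 0), -1)), Mul(-1, 3160420)) = Add(Mul(-1063, Pow(891, -1)), -3160420) = Add(Mul(-1063, Rational(1, 891)), -3160420) = Add(Rational(-1063, 891), -3160420) = Rational(-2815935283, 891)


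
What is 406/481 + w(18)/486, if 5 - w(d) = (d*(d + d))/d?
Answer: 182405/233766 ≈ 0.78029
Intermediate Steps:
w(d) = 5 - 2*d (w(d) = 5 - d*(d + d)/d = 5 - d*(2*d)/d = 5 - 2*d²/d = 5 - 2*d)
406/481 + w(18)/486 = 406/481 + (5 - 2*18)/486 = 406*(1/481) + (5 - 36)*(1/486) = 406/481 - 31*1/486 = 406/481 - 31/486 = 182405/233766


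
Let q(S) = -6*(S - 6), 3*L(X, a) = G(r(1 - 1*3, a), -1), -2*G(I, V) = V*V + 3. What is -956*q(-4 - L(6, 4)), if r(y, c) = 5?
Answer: -53536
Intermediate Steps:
G(I, V) = -3/2 - V**2/2 (G(I, V) = -(V*V + 3)/2 = -(V**2 + 3)/2 = -(3 + V**2)/2 = -3/2 - V**2/2)
L(X, a) = -2/3 (L(X, a) = (-3/2 - 1/2*(-1)**2)/3 = (-3/2 - 1/2*1)/3 = (-3/2 - 1/2)/3 = (1/3)*(-2) = -2/3)
q(S) = 36 - 6*S (q(S) = -6*(-6 + S) = 36 - 6*S)
-956*q(-4 - L(6, 4)) = -956*(36 - 6*(-4 - 1*(-2/3))) = -956*(36 - 6*(-4 + 2/3)) = -956*(36 - 6*(-10/3)) = -956*(36 + 20) = -956*56 = -53536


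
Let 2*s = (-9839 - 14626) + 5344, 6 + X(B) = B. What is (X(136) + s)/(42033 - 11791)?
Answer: -18861/60484 ≈ -0.31183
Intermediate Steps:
X(B) = -6 + B
s = -19121/2 (s = ((-9839 - 14626) + 5344)/2 = (-24465 + 5344)/2 = (½)*(-19121) = -19121/2 ≈ -9560.5)
(X(136) + s)/(42033 - 11791) = ((-6 + 136) - 19121/2)/(42033 - 11791) = (130 - 19121/2)/30242 = -18861/2*1/30242 = -18861/60484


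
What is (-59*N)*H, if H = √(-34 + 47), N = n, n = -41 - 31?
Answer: 4248*√13 ≈ 15316.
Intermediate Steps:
n = -72
N = -72
H = √13 ≈ 3.6056
(-59*N)*H = (-59*(-72))*√13 = 4248*√13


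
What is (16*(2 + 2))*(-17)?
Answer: -1088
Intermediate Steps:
(16*(2 + 2))*(-17) = (16*4)*(-17) = 64*(-17) = -1088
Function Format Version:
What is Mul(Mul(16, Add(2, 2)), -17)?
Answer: -1088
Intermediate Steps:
Mul(Mul(16, Add(2, 2)), -17) = Mul(Mul(16, 4), -17) = Mul(64, -17) = -1088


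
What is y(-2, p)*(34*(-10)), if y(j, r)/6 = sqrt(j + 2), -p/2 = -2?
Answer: 0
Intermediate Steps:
p = 4 (p = -2*(-2) = 4)
y(j, r) = 6*sqrt(2 + j) (y(j, r) = 6*sqrt(j + 2) = 6*sqrt(2 + j))
y(-2, p)*(34*(-10)) = (6*sqrt(2 - 2))*(34*(-10)) = (6*sqrt(0))*(-340) = (6*0)*(-340) = 0*(-340) = 0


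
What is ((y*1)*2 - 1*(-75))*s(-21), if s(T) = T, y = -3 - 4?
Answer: -1281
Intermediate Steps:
y = -7
((y*1)*2 - 1*(-75))*s(-21) = (-7*1*2 - 1*(-75))*(-21) = (-7*2 + 75)*(-21) = (-14 + 75)*(-21) = 61*(-21) = -1281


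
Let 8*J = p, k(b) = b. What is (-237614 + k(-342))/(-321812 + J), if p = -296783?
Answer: 1903648/2871279 ≈ 0.66300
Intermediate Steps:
J = -296783/8 (J = (⅛)*(-296783) = -296783/8 ≈ -37098.)
(-237614 + k(-342))/(-321812 + J) = (-237614 - 342)/(-321812 - 296783/8) = -237956/(-2871279/8) = -237956*(-8/2871279) = 1903648/2871279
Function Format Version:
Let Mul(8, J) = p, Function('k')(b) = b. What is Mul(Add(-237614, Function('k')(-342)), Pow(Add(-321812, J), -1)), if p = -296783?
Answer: Rational(1903648, 2871279) ≈ 0.66300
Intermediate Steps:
J = Rational(-296783, 8) (J = Mul(Rational(1, 8), -296783) = Rational(-296783, 8) ≈ -37098.)
Mul(Add(-237614, Function('k')(-342)), Pow(Add(-321812, J), -1)) = Mul(Add(-237614, -342), Pow(Add(-321812, Rational(-296783, 8)), -1)) = Mul(-237956, Pow(Rational(-2871279, 8), -1)) = Mul(-237956, Rational(-8, 2871279)) = Rational(1903648, 2871279)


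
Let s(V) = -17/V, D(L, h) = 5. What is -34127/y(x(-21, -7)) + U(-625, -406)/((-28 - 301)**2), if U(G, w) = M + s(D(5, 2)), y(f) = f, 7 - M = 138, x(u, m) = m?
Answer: 53847517/11045 ≈ 4875.3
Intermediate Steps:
M = -131 (M = 7 - 1*138 = 7 - 138 = -131)
U(G, w) = -672/5 (U(G, w) = -131 - 17/5 = -672/5)
-34127/y(x(-21, -7)) + U(-625, -406)/((-28 - 301)**2) = -34127/(-7) - 672/(5*(-28 - 301)**2) = -34127*(-1/7) - 672/(5*((-329)**2)) = 34127/7 - 672/5/108241 = 34127/7 - 672/5*1/108241 = 34127/7 - 96/77315 = 53847517/11045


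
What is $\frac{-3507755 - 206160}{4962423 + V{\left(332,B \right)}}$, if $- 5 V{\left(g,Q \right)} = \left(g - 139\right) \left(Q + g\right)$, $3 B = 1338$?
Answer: $- \frac{18569575}{24661961} \approx -0.75296$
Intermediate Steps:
$B = 446$ ($B = \frac{1}{3} \cdot 1338 = 446$)
$V{\left(g,Q \right)} = - \frac{\left(-139 + g\right) \left(Q + g\right)}{5}$ ($V{\left(g,Q \right)} = - \frac{\left(g - 139\right) \left(Q + g\right)}{5} = - \frac{\left(-139 + g\right) \left(Q + g\right)}{5}$)
$\frac{-3507755 - 206160}{4962423 + V{\left(332,B \right)}} = \frac{-3507755 - 206160}{4962423 + \left(- \frac{332^{2}}{5} + \frac{139}{5} \cdot 446 + \frac{139}{5} \cdot 332 - \frac{446}{5} \cdot 332\right)} = - \frac{3713915}{4962423 + \left(\left(- \frac{1}{5}\right) 110224 + \frac{61994}{5} + \frac{46148}{5} - \frac{148072}{5}\right)} = - \frac{3713915}{4962423 + \left(- \frac{110224}{5} + \frac{61994}{5} + \frac{46148}{5} - \frac{148072}{5}\right)} = - \frac{3713915}{4962423 - \frac{150154}{5}} = - \frac{3713915}{\frac{24661961}{5}} = \left(-3713915\right) \frac{5}{24661961} = - \frac{18569575}{24661961}$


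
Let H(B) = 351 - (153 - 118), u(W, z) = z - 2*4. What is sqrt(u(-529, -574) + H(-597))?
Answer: I*sqrt(266) ≈ 16.31*I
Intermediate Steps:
u(W, z) = -8 + z (u(W, z) = z - 8 = -8 + z)
H(B) = 316 (H(B) = 351 - 1*35 = 351 - 35 = 316)
sqrt(u(-529, -574) + H(-597)) = sqrt((-8 - 574) + 316) = sqrt(-582 + 316) = sqrt(-266) = I*sqrt(266)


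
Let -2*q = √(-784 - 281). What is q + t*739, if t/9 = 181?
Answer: 1203831 - I*√1065/2 ≈ 1.2038e+6 - 16.317*I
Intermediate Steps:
t = 1629 (t = 9*181 = 1629)
q = -I*√1065/2 (q = -√(-784 - 281)/2 = -I*√1065/2 ≈ -16.317*I)
q + t*739 = -I*√1065/2 + 1629*739 = -I*√1065/2 + 1203831 = 1203831 - I*√1065/2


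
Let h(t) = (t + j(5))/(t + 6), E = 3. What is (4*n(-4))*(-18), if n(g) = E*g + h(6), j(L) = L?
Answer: 798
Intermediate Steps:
h(t) = (5 + t)/(6 + t) (h(t) = (t + 5)/(t + 6) = (5 + t)/(6 + t))
n(g) = 11/12 + 3*g (n(g) = 3*g + (5 + 6)/(6 + 6) = 3*g + 11/12 = 11/12 + 3*g)
(4*n(-4))*(-18) = (4*(11/12 + 3*(-4)))*(-18) = (4*(11/12 - 12))*(-18) = (4*(-133/12))*(-18) = -133/3*(-18) = 798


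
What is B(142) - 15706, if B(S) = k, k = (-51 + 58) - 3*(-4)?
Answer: -15687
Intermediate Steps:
k = 19 (k = 7 + 12 = 19)
B(S) = 19
B(142) - 15706 = 19 - 15706 = -15687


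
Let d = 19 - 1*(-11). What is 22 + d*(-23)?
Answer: -668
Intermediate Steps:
d = 30 (d = 19 + 11 = 30)
22 + d*(-23) = 22 + 30*(-23) = 22 - 690 = -668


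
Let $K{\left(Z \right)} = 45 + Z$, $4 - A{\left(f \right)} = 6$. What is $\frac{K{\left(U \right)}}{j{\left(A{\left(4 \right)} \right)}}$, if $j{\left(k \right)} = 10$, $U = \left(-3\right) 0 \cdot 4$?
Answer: $\frac{9}{2} \approx 4.5$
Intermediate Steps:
$A{\left(f \right)} = -2$ ($A{\left(f \right)} = 4 - 6 = -2$)
$U = 0$ ($U = 0 \cdot 4 = 0$)
$\frac{K{\left(U \right)}}{j{\left(A{\left(4 \right)} \right)}} = \frac{45 + 0}{10} = 45 \cdot \frac{1}{10} = \frac{9}{2}$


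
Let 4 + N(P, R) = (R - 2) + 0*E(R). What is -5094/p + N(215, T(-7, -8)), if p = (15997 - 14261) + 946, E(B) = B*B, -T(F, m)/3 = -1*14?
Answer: 5081/149 ≈ 34.101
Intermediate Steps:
T(F, m) = 42 (T(F, m) = -(-3)*14 = -3*(-14) = 42)
E(B) = B²
N(P, R) = -6 + R (N(P, R) = -4 + ((R - 2) + 0*R²) = -4 + ((-2 + R) + 0) = -4 + (-2 + R) = -6 + R)
p = 2682 (p = 1736 + 946 = 2682)
-5094/p + N(215, T(-7, -8)) = -5094/2682 + (-6 + 42) = -5094*1/2682 + 36 = -283/149 + 36 = 5081/149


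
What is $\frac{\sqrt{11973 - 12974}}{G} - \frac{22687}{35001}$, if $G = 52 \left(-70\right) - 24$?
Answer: $- \frac{22687}{35001} - \frac{i \sqrt{1001}}{3664} \approx -0.64818 - 0.008635 i$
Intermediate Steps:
$G = -3664$ ($G = -3640 - 24 = -3664$)
$\frac{\sqrt{11973 - 12974}}{G} - \frac{22687}{35001} = \frac{\sqrt{11973 - 12974}}{-3664} - \frac{22687}{35001} = \sqrt{11973 - 12974} \left(- \frac{1}{3664}\right) - \frac{22687}{35001} = \sqrt{-1001} \left(- \frac{1}{3664}\right) - \frac{22687}{35001} = i \sqrt{1001} \left(- \frac{1}{3664}\right) - \frac{22687}{35001} = - \frac{i \sqrt{1001}}{3664} - \frac{22687}{35001} = - \frac{22687}{35001} - \frac{i \sqrt{1001}}{3664}$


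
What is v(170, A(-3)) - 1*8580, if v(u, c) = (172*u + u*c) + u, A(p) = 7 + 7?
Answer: 23210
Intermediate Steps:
A(p) = 14
v(u, c) = 173*u + c*u (v(u, c) = (172*u + c*u) + u = 173*u + c*u)
v(170, A(-3)) - 1*8580 = 170*(173 + 14) - 1*8580 = 170*187 - 8580 = 31790 - 8580 = 23210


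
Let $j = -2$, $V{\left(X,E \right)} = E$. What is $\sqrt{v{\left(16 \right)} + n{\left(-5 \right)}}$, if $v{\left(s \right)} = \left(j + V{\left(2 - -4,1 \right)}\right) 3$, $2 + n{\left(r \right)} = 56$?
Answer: $\sqrt{51} \approx 7.1414$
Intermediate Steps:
$n{\left(r \right)} = 54$ ($n{\left(r \right)} = -2 + 56 = 54$)
$v{\left(s \right)} = -3$ ($v{\left(s \right)} = \left(-2 + 1\right) 3 = \left(-1\right) 3 = -3$)
$\sqrt{v{\left(16 \right)} + n{\left(-5 \right)}} = \sqrt{-3 + 54} = \sqrt{51}$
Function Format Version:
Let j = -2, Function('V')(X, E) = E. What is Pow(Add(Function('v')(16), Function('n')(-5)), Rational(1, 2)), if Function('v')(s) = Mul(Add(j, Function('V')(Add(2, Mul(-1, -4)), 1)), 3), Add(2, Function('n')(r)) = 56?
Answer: Pow(51, Rational(1, 2)) ≈ 7.1414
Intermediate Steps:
Function('n')(r) = 54 (Function('n')(r) = Add(-2, 56) = 54)
Function('v')(s) = -3 (Function('v')(s) = Mul(Add(-2, 1), 3) = Mul(-1, 3) = -3)
Pow(Add(Function('v')(16), Function('n')(-5)), Rational(1, 2)) = Pow(Add(-3, 54), Rational(1, 2)) = Pow(51, Rational(1, 2))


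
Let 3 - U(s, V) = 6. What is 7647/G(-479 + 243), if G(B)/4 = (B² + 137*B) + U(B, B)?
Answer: 2549/31148 ≈ 0.081835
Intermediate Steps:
U(s, V) = -3 (U(s, V) = 3 - 1*6 = 3 - 6 = -3)
G(B) = -12 + 4*B² + 548*B (G(B) = 4*((B² + 137*B) - 3) = 4*(-3 + B² + 137*B) = -12 + 4*B² + 548*B)
7647/G(-479 + 243) = 7647/(-12 + 4*(-479 + 243)² + 548*(-479 + 243)) = 7647/(-12 + 4*(-236)² + 548*(-236)) = 7647/(-12 + 4*55696 - 129328) = 7647/(-12 + 222784 - 129328) = 7647/93444 = 7647*(1/93444) = 2549/31148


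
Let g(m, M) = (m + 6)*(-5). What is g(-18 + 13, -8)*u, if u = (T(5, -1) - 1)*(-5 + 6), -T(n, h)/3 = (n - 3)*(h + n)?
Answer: 125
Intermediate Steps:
T(n, h) = -3*(-3 + n)*(h + n) (T(n, h) = -3*(n - 3)*(h + n) = -3*(-3 + n)*(h + n))
g(m, M) = -30 - 5*m (g(m, M) = (6 + m)*(-5) = -30 - 5*m)
u = -25 (u = ((-3*5² + 9*(-1) + 9*5 - 3*(-1)*5) - 1)*(-5 + 6) = ((-3*25 - 9 + 45 + 15) - 1)*1 = ((-75 - 9 + 45 + 15) - 1)*1 = (-24 - 1)*1 = -25*1 = -25)
g(-18 + 13, -8)*u = (-30 - 5*(-18 + 13))*(-25) = (-30 - 5*(-5))*(-25) = (-30 + 25)*(-25) = -5*(-25) = 125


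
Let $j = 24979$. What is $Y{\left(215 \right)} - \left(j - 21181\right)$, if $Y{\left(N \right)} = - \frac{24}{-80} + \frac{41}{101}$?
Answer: $- \frac{3835267}{1010} \approx -3797.3$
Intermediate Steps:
$Y{\left(N \right)} = \frac{713}{1010}$ ($Y{\left(N \right)} = \left(-24\right) \left(- \frac{1}{80}\right) + 41 \cdot \frac{1}{101} = \frac{3}{10} + \frac{41}{101} = \frac{713}{1010}$)
$Y{\left(215 \right)} - \left(j - 21181\right) = \frac{713}{1010} - \left(24979 - 21181\right) = \frac{713}{1010} - 3798 = - \frac{3835267}{1010}$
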